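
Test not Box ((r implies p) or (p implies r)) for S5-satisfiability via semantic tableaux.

1. not Box ((r implies p) or (p implies r)), u
2. not ((r implies p) or (p implies r)), v
3. not (r implies p), v
4. not (p implies r), v
5. r, v
6. not p, v
7. p, v
8. not r, v
Accessibility: uRu, uRv, vRu, vRv
Branch closes: p and not p both at v.
All branches of the tableau close; one closing branch shown above.

Unsatisfiable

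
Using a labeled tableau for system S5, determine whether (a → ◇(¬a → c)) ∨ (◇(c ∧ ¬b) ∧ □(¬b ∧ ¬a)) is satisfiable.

1. (a → ◇(¬a → c)) ∨ (◇(c ∧ ¬b) ∧ □(¬b ∧ ¬a)), 0
2. ◇(c ∧ ¬b) ∧ □(¬b ∧ ¬a), 0
3. ◇(c ∧ ¬b), 0
4. □(¬b ∧ ¬a), 0
5. ¬b ∧ ¬a, 0
6. ¬b, 0
7. ¬a, 0
8. c ∧ ¬b, 1
9. c, 1
10. ¬b, 1
11. ¬b ∧ ¬a, 1
12. ¬a, 1
Accessibility: 0R0, 0R1, 1R0, 1R1

Yes, satisfiable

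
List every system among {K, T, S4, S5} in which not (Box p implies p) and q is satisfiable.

K

T-tableau for the formula:
1. not (Box p implies p) and q, u
2. not (Box p implies p), u   [and-rule on 1]
3. q, u   [and-rule on 1]
4. Box p, u   [neg-implies-rule on 2]
5. not p, u   [neg-implies-rule on 2]
6. p, u   [Box-rule on 4 via uRu]
Accessibility: uRu
Branch closes: p and not p both at u.
Every branch closes (one shown): unsatisfiable in T, hence also in S4, S5 (every S4/S5-frame is a T-frame).
K-tableau for the formula:
1. not (Box p implies p) and q, u
2. not (Box p implies p), u   [and-rule on 1]
3. q, u   [and-rule on 1]
4. Box p, u   [neg-implies-rule on 2]
5. not p, u   [neg-implies-rule on 2]
Complete open branch: satisfiable in K.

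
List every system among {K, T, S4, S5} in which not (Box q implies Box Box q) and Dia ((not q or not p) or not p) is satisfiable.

S4-tableau for the formula:
1. not (Box q implies Box Box q) and Dia ((not q or not p) or not p), w0
2. not (Box q implies Box Box q), w0
3. Dia ((not q or not p) or not p), w0
4. Box q, w0
5. not Box Box q, w0
6. q, w0
7. (not q or not p) or not p, w1
8. q, w1
9. not q or not p, w1
10. not p, w1
11. not Box q, w2
12. q, w2
13. not q, w3
14. q, w3
Accessibility: w0Rw0, w0Rw1, w0Rw2, w0Rw3, w1Rw1, w2Rw2, w2Rw3, w3Rw3
Branch closes: q and not q both at w3.
Every branch closes (one shown): unsatisfiable in S4, hence also in S5 (every S5-frame is an S4-frame).
T-tableau for the formula:
1. not (Box q implies Box Box q) and Dia ((not q or not p) or not p), w0
2. not (Box q implies Box Box q), w0
3. Dia ((not q or not p) or not p), w0
4. Box q, w0
5. not Box Box q, w0
6. q, w0
7. (not q or not p) or not p, w1
8. q, w1
9. not p, w1
10. not Box q, w2
11. q, w2
12. not q, w3
Accessibility: w0Rw0, w0Rw1, w0Rw2, w1Rw1, w2Rw2, w2Rw3, w3Rw3
Complete open branch: satisfiable in T, hence also in K (this T-model is also a K-model).

K, T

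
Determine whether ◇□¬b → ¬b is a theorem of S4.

No, not valid

Tableau for the negation ¬(◇□¬b → ¬b):
1. ¬(◇□¬b → ¬b), w0
2. ◇□¬b, w0
3. b, w0
4. □¬b, w1
5. ¬b, w1
Accessibility: w0Rw0, w0Rw1, w1Rw1
The negation has an open branch (countermodel exists).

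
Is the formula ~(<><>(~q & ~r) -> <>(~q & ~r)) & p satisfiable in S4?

1. ~(<><>(~q & ~r) -> <>(~q & ~r)) & p, u
2. ~(<><>(~q & ~r) -> <>(~q & ~r)), u
3. p, u
4. <><>(~q & ~r), u
5. ~<>(~q & ~r), u
6. ~(~q & ~r), u
7. r, u
8. <>(~q & ~r), v
9. ~(~q & ~r), v
10. r, v
11. ~q & ~r, w
12. ~q, w
13. ~r, w
14. ~(~q & ~r), w
15. r, w
Accessibility: uRu, uRv, uRw, vRv, vRw, wRw
Branch closes: r and ~r both at w.
(One branch shown.) All branches close.

No, unsatisfiable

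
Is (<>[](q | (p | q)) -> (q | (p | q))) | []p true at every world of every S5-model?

Valid

Tableau for the negation ~((<>[](q | (p | q)) -> (q | (p | q))) | []p):
1. ~((<>[](q | (p | q)) -> (q | (p | q))) | []p), 0
2. ~(<>[](q | (p | q)) -> (q | (p | q))), 0   [~|-rule on 1]
3. ~[]p, 0   [~|-rule on 1]
4. <>[](q | (p | q)), 0   [~->-rule on 2]
5. ~(q | (p | q)), 0   [~->-rule on 2]
6. ~q, 0   [~|-rule on 5]
7. ~(p | q), 0   [~|-rule on 5]
8. ~p, 0   [~|-rule on 7]
9. ~p, 1   [~[]-rule on 3: fresh world 1, 0R1]
10. [](q | (p | q)), 2   [<>-rule on 4: fresh world 2, 0R2]
11. q | (p | q), 0   [[]-rule on 10 via 2R0]
12. q | (p | q), 1   [[]-rule on 10 via 2R1]
13. q | (p | q), 2   [[]-rule on 10 via 2R2]
14. p | q, 0   [|-rule on 11 (branches; this branch)]
15. p | q, 1   [|-rule on 12 (branches; this branch)]
16. p | q, 2   [|-rule on 13 (branches; this branch)]
17. q, 0   [|-rule on 14 (branches; this branch)]
Accessibility: 0R0, 0R1, 0R2, 1R0, 1R1, 1R2, 2R0, 2R1, 2R2
Branch closes: q and ~q both at 0.
Every branch of the negation's tableau closes; the branch above is one of them.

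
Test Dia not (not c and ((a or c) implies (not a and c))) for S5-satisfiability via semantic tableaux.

Satisfiable (open branch found)

1. Dia not (not c and ((a or c) implies (not a and c))), 0
2. not (not c and ((a or c) implies (not a and c))), 1
3. not ((a or c) implies (not a and c)), 1
4. a or c, 1
5. not (not a and c), 1
6. c, 1
7. a, 1
Accessibility: 0R0, 0R1, 1R0, 1R1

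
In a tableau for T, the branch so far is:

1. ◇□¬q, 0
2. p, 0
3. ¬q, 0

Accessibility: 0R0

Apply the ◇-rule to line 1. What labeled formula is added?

a fresh world 1 with 0R1, and □¬q at 1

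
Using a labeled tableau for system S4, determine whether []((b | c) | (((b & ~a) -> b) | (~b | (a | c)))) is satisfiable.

1. []((b | c) | (((b & ~a) -> b) | (~b | (a | c)))), w0
2. (b | c) | (((b & ~a) -> b) | (~b | (a | c))), w0
3. ((b & ~a) -> b) | (~b | (a | c)), w0
4. ~b | (a | c), w0
5. a | c, w0
6. c, w0
Accessibility: w0Rw0

Satisfiable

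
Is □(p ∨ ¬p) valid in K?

Tableau for the negation ¬□(p ∨ ¬p):
1. ¬□(p ∨ ¬p), 0
2. ¬(p ∨ ¬p), 1
3. ¬p, 1
4. p, 1
Accessibility: 0R1
Branch closes: p and ¬p both at 1.
All branches of the negation close; one closing branch shown above.

Valid in K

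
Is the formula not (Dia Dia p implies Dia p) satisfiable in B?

1. not (Dia Dia p implies Dia p), u
2. Dia Dia p, u
3. not Dia p, u
4. not p, u
5. Dia p, v
6. not p, v
7. p, w
Accessibility: uRu, uRv, vRu, vRv, vRw, wRv, wRw

Satisfiable (open branch found)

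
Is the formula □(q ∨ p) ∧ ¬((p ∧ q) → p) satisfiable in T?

1. □(q ∨ p) ∧ ¬((p ∧ q) → p), w0
2. □(q ∨ p), w0   [∧-rule on 1]
3. ¬((p ∧ q) → p), w0   [∧-rule on 1]
4. p ∧ q, w0   [¬→-rule on 3]
5. ¬p, w0   [¬→-rule on 3]
6. p, w0   [∧-rule on 4]
7. q, w0   [∧-rule on 4]
Accessibility: w0Rw0
Branch closes: p and ¬p both at w0.
All branches of the tableau close; one closing branch shown above.

Unsatisfiable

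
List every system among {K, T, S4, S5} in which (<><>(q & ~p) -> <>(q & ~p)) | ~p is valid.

S4, S5

S4-tableau for the negation ~((<><>(q & ~p) -> <>(q & ~p)) | ~p):
1. ~((<><>(q & ~p) -> <>(q & ~p)) | ~p), u
2. ~(<><>(q & ~p) -> <>(q & ~p)), u   [~|-rule on 1]
3. p, u   [~|-rule on 1]
4. <><>(q & ~p), u   [~->-rule on 2]
5. ~<>(q & ~p), u   [~->-rule on 2]
6. ~(q & ~p), u   [~<>-rule on 5 via uRu]
7. <>(q & ~p), v   [<>-rule on 4: fresh world v, uRv]
8. ~(q & ~p), v   [~<>-rule on 5 via uRv]
9. p, v   [~&-rule on 8 (branches; this branch)]
10. q & ~p, w   [<>-rule on 7: fresh world w, vRw]
11. q, w   [&-rule on 10]
12. ~p, w   [&-rule on 10]
13. ~(q & ~p), w   [~<>-rule on 5 via uRw]
14. p, w   [~&-rule on 13 (branches; this branch)]
Accessibility: uRu, uRv, uRw, vRv, vRw, wRw
Branch closes: p and ~p both at w.
Every branch closes (one shown): valid in S4, hence also in S5 (every theorem of S4 is a theorem of S5).
T-tableau for the negation ~((<><>(q & ~p) -> <>(q & ~p)) | ~p):
1. ~((<><>(q & ~p) -> <>(q & ~p)) | ~p), u
2. ~(<><>(q & ~p) -> <>(q & ~p)), u   [~|-rule on 1]
3. p, u   [~|-rule on 1]
4. <><>(q & ~p), u   [~->-rule on 2]
5. ~<>(q & ~p), u   [~->-rule on 2]
6. ~(q & ~p), u   [~<>-rule on 5 via uRu]
7. <>(q & ~p), v   [<>-rule on 4: fresh world v, uRv]
8. ~(q & ~p), v   [~<>-rule on 5 via uRv]
9. p, v   [~&-rule on 8 (branches; this branch)]
10. q & ~p, w   [<>-rule on 7: fresh world w, vRw]
11. q, w   [&-rule on 10]
12. ~p, w   [&-rule on 10]
Accessibility: uRu, uRv, vRv, vRw, wRw
Complete open branch: countermodel on a T-frame, so not valid in T, nor in K (the same frame is also a K-frame).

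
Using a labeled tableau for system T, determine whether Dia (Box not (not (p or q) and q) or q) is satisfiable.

1. Dia (Box not (not (p or q) and q) or q), 0
2. Box not (not (p or q) and q) or q, 1   [Dia-rule on 1: fresh world 1, 0R1]
3. q, 1   [or-rule on 2 (branches; this branch)]
Accessibility: 0R0, 0R1, 1R1

Satisfiable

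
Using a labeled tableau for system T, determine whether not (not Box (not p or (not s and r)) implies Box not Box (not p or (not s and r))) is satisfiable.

Yes, satisfiable

1. not (not Box (not p or (not s and r)) implies Box not Box (not p or (not s and r))), u
2. not Box (not p or (not s and r)), u   [neg-implies-rule on 1]
3. not Box not Box (not p or (not s and r)), u   [neg-implies-rule on 1]
4. not (not p or (not s and r)), v   [neg-Box-rule on 2: fresh world v, uRv]
5. p, v   [neg-or-rule on 4]
6. not (not s and r), v   [neg-or-rule on 4]
7. not r, v   [neg-and-rule on 6 (branches; this branch)]
8. Box (not p or (not s and r)), w   [neg-Box-rule on 3: fresh world w, uRw]
9. not p or (not s and r), w   [Box-rule on 8 via wRw]
10. not s and r, w   [or-rule on 9 (branches; this branch)]
11. not s, w   [and-rule on 10]
12. r, w   [and-rule on 10]
Accessibility: uRu, uRv, uRw, vRv, wRw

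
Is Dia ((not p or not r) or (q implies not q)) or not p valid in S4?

Tableau for the negation not (Dia ((not p or not r) or (q implies not q)) or not p):
1. not (Dia ((not p or not r) or (q implies not q)) or not p), 0
2. not Dia ((not p or not r) or (q implies not q)), 0   [neg-or-rule on 1]
3. p, 0   [neg-or-rule on 1]
4. not ((not p or not r) or (q implies not q)), 0   [neg-Dia-rule on 2 via 0R0]
5. not (not p or not r), 0   [neg-or-rule on 4]
6. not (q implies not q), 0   [neg-or-rule on 4]
7. r, 0   [neg-or-rule on 5]
8. q, 0   [neg-implies-rule on 6]
Accessibility: 0R0
The negation has an open branch (countermodel exists).

No, not valid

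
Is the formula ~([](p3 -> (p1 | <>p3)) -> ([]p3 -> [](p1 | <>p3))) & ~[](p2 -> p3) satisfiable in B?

Unsatisfiable

1. ~([](p3 -> (p1 | <>p3)) -> ([]p3 -> [](p1 | <>p3))) & ~[](p2 -> p3), u
2. ~([](p3 -> (p1 | <>p3)) -> ([]p3 -> [](p1 | <>p3))), u   [&-rule on 1]
3. ~[](p2 -> p3), u   [&-rule on 1]
4. [](p3 -> (p1 | <>p3)), u   [~->-rule on 2]
5. ~([]p3 -> [](p1 | <>p3)), u   [~->-rule on 2]
6. []p3, u   [~->-rule on 5]
7. ~[](p1 | <>p3), u   [~->-rule on 5]
8. p3 -> (p1 | <>p3), u   [[]-rule on 4 via uRu]
9. p3, u   [[]-rule on 6 via uRu]
10. p1 | <>p3, u   [->-rule on 8 (branches; this branch)]
11. <>p3, u   [|-rule on 10 (branches; this branch)]
12. ~(p2 -> p3), v   [~[]-rule on 3: fresh world v, uRv]
13. p2, v   [~->-rule on 12]
14. ~p3, v   [~->-rule on 12]
15. p3 -> (p1 | <>p3), v   [[]-rule on 4 via uRv]
16. p3, v   [[]-rule on 6 via uRv]
Accessibility: uRu, uRv, vRu, vRv
Branch closes: p3 and ~p3 both at v.
(One branch shown.) All branches close.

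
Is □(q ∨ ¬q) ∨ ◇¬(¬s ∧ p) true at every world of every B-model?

Tableau for the negation ¬(□(q ∨ ¬q) ∨ ◇¬(¬s ∧ p)):
1. ¬(□(q ∨ ¬q) ∨ ◇¬(¬s ∧ p)), 0
2. ¬□(q ∨ ¬q), 0
3. ¬◇¬(¬s ∧ p), 0
4. ¬s ∧ p, 0
5. ¬s, 0
6. p, 0
7. ¬(q ∨ ¬q), 1
8. ¬q, 1
9. q, 1
Accessibility: 0R0, 0R1, 1R0, 1R1
Branch closes: q and ¬q both at 1.
All branches of the negation close; one closing branch shown above.

Yes, valid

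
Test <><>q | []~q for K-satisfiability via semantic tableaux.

1. <><>q | []~q, w0
2. []~q, w0

Satisfiable (open branch found)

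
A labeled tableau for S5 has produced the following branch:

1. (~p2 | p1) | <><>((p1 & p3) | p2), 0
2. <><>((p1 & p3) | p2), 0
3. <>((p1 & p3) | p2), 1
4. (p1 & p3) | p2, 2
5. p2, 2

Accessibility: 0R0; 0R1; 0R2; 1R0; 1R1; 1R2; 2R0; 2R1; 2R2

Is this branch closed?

There is no literal clash: for every atom and world, at most one sign appears.

No, open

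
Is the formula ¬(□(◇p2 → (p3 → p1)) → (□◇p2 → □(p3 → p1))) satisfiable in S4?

Unsatisfiable (every branch closes)

1. ¬(□(◇p2 → (p3 → p1)) → (□◇p2 → □(p3 → p1))), 0
2. □(◇p2 → (p3 → p1)), 0
3. ¬(□◇p2 → □(p3 → p1)), 0
4. □◇p2, 0
5. ¬□(p3 → p1), 0
6. ◇p2 → (p3 → p1), 0
7. ◇p2, 0
8. p3 → p1, 0
9. p1, 0
10. ¬(p3 → p1), 1
11. p3, 1
12. ¬p1, 1
13. ◇p2 → (p3 → p1), 1
14. ◇p2, 1
15. ¬◇p2, 1
16. ¬p2, 1
17. p2, 2
18. ◇p2 → (p3 → p1), 2
19. ◇p2, 2
20. p3 → p1, 2
21. p1, 2
22. p2, 3
23. ◇p2 → (p3 → p1), 3
24. ◇p2, 3
25. ¬p2, 3
Accessibility: 0R0, 0R1, 0R2, 0R3, 1R1, 1R3, 2R2, 3R3
Branch closes: p2 and ¬p2 both at 3.
(One branch shown.) All branches close.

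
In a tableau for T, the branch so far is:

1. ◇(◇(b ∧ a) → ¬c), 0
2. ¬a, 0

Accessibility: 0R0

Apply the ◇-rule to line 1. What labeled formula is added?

a fresh world 1 with 0R1, and ◇(b ∧ a) → ¬c at 1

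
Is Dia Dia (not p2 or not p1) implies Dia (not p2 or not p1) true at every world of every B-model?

Tableau for the negation not (Dia Dia (not p2 or not p1) implies Dia (not p2 or not p1)):
1. not (Dia Dia (not p2 or not p1) implies Dia (not p2 or not p1)), 0
2. Dia Dia (not p2 or not p1), 0
3. not Dia (not p2 or not p1), 0
4. not (not p2 or not p1), 0
5. p2, 0
6. p1, 0
7. Dia (not p2 or not p1), 1
8. not (not p2 or not p1), 1
9. p2, 1
10. p1, 1
11. not p2 or not p1, 2
12. not p1, 2
Accessibility: 0R0, 0R1, 1R0, 1R1, 1R2, 2R1, 2R2
The negation has an open branch (countermodel exists).

No, not valid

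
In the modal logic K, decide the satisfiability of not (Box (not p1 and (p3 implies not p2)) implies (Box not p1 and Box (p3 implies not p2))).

1. not (Box (not p1 and (p3 implies not p2)) implies (Box not p1 and Box (p3 implies not p2))), 0
2. Box (not p1 and (p3 implies not p2)), 0
3. not (Box not p1 and Box (p3 implies not p2)), 0
4. not Box (p3 implies not p2), 0
5. not (p3 implies not p2), 1
6. p3, 1
7. p2, 1
8. not p1 and (p3 implies not p2), 1
9. not p1, 1
10. p3 implies not p2, 1
11. not p2, 1
Accessibility: 0R1
Branch closes: p2 and not p2 both at 1.
Every branch closes; the branch above is one of them.

Unsatisfiable (every branch closes)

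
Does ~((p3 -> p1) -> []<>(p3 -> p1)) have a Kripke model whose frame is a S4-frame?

Satisfiable

1. ~((p3 -> p1) -> []<>(p3 -> p1)), w0
2. p3 -> p1, w0
3. ~[]<>(p3 -> p1), w0
4. p1, w0
5. ~<>(p3 -> p1), w1
6. ~(p3 -> p1), w1
7. p3, w1
8. ~p1, w1
Accessibility: w0Rw0, w0Rw1, w1Rw1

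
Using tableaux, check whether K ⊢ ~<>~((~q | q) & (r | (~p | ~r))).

Tableau for the negation <>~((~q | q) & (r | (~p | ~r))):
1. <>~((~q | q) & (r | (~p | ~r))), 0
2. ~((~q | q) & (r | (~p | ~r))), 1   [<>-rule on 1: fresh world 1, 0R1]
3. ~(r | (~p | ~r)), 1   [~&-rule on 2 (branches; this branch)]
4. ~r, 1   [~|-rule on 3]
5. ~(~p | ~r), 1   [~|-rule on 3]
6. p, 1   [~|-rule on 5]
7. r, 1   [~|-rule on 5]
Accessibility: 0R1
Branch closes: r and ~r both at 1.
All branches of the negation close; one closing branch shown above.

Valid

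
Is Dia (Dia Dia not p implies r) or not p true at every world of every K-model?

Tableau for the negation not (Dia (Dia Dia not p implies r) or not p):
1. not (Dia (Dia Dia not p implies r) or not p), w0
2. not Dia (Dia Dia not p implies r), w0
3. p, w0
The negation has an open branch (countermodel exists).

No, not valid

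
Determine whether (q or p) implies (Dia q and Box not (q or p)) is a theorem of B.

Tableau for the negation not ((q or p) implies (Dia q and Box not (q or p))):
1. not ((q or p) implies (Dia q and Box not (q or p))), u
2. q or p, u   [neg-implies-rule on 1]
3. not (Dia q and Box not (q or p)), u   [neg-implies-rule on 1]
4. p, u   [or-rule on 2 (branches; this branch)]
5. not Box not (q or p), u   [neg-and-rule on 3 (branches; this branch)]
6. q or p, v   [neg-Box-rule on 5: fresh world v, uRv]
7. p, v   [or-rule on 6 (branches; this branch)]
Accessibility: uRu, uRv, vRu, vRv
The negation has an open branch (countermodel exists).

No, not valid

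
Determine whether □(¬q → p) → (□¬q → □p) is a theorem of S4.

Yes, valid

Tableau for the negation ¬(□(¬q → p) → (□¬q → □p)):
1. ¬(□(¬q → p) → (□¬q → □p)), u
2. □(¬q → p), u
3. ¬(□¬q → □p), u
4. □¬q, u
5. ¬□p, u
6. ¬q → p, u
7. ¬q, u
8. p, u
9. ¬p, v
10. ¬q → p, v
11. ¬q, v
12. p, v
Accessibility: uRu, uRv, vRv
Branch closes: p and ¬p both at v.
Every branch of the negation's tableau closes; the branch above is one of them.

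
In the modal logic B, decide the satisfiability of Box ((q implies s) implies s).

1. Box ((q implies s) implies s), w0
2. (q implies s) implies s, w0   [Box-rule on 1 via w0Rw0]
3. s, w0   [implies-rule on 2 (branches; this branch)]
Accessibility: w0Rw0

Satisfiable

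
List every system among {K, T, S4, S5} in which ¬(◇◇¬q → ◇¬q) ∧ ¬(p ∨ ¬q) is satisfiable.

K, T

S4-tableau for the formula:
1. ¬(◇◇¬q → ◇¬q) ∧ ¬(p ∨ ¬q), u
2. ¬(◇◇¬q → ◇¬q), u   [∧-rule on 1]
3. ¬(p ∨ ¬q), u   [∧-rule on 1]
4. ◇◇¬q, u   [¬→-rule on 2]
5. ¬◇¬q, u   [¬→-rule on 2]
6. ¬p, u   [¬∨-rule on 3]
7. q, u   [¬∨-rule on 3]
8. ◇¬q, v   [◇-rule on 4: fresh world v, uRv]
9. q, v   [¬◇-rule on 5 via uRv]
10. ¬q, w   [◇-rule on 8: fresh world w, vRw]
11. q, w   [¬◇-rule on 5 via uRw]
Accessibility: uRu, uRv, uRw, vRv, vRw, wRw
Branch closes: q and ¬q both at w.
Every branch closes (one shown): unsatisfiable in S4, hence also in S5 (every S5-frame is an S4-frame).
T-tableau for the formula:
1. ¬(◇◇¬q → ◇¬q) ∧ ¬(p ∨ ¬q), u
2. ¬(◇◇¬q → ◇¬q), u   [∧-rule on 1]
3. ¬(p ∨ ¬q), u   [∧-rule on 1]
4. ◇◇¬q, u   [¬→-rule on 2]
5. ¬◇¬q, u   [¬→-rule on 2]
6. ¬p, u   [¬∨-rule on 3]
7. q, u   [¬∨-rule on 3]
8. ◇¬q, v   [◇-rule on 4: fresh world v, uRv]
9. q, v   [¬◇-rule on 5 via uRv]
10. ¬q, w   [◇-rule on 8: fresh world w, vRw]
Accessibility: uRu, uRv, vRv, vRw, wRw
Complete open branch: satisfiable in T, hence also in K (this T-model is also a K-model).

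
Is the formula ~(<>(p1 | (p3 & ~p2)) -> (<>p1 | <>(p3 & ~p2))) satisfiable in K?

1. ~(<>(p1 | (p3 & ~p2)) -> (<>p1 | <>(p3 & ~p2))), 0
2. <>(p1 | (p3 & ~p2)), 0
3. ~(<>p1 | <>(p3 & ~p2)), 0
4. ~<>p1, 0
5. ~<>(p3 & ~p2), 0
6. p1 | (p3 & ~p2), 1
7. ~p1, 1
8. ~(p3 & ~p2), 1
9. p3 & ~p2, 1
10. p3, 1
11. ~p2, 1
12. p2, 1
Accessibility: 0R1
Branch closes: p2 and ~p2 both at 1.
All branches of the tableau close; one closing branch shown above.

Unsatisfiable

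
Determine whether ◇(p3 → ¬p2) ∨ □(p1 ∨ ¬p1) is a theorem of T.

Valid in T

Tableau for the negation ¬(◇(p3 → ¬p2) ∨ □(p1 ∨ ¬p1)):
1. ¬(◇(p3 → ¬p2) ∨ □(p1 ∨ ¬p1)), w0
2. ¬◇(p3 → ¬p2), w0   [¬∨-rule on 1]
3. ¬□(p1 ∨ ¬p1), w0   [¬∨-rule on 1]
4. ¬(p3 → ¬p2), w0   [¬◇-rule on 2 via w0Rw0]
5. p3, w0   [¬→-rule on 4]
6. p2, w0   [¬→-rule on 4]
7. ¬(p1 ∨ ¬p1), w1   [¬□-rule on 3: fresh world w1, w0Rw1]
8. ¬p1, w1   [¬∨-rule on 7]
9. p1, w1   [¬∨-rule on 7]
Accessibility: w0Rw0, w0Rw1, w1Rw1
Branch closes: p1 and ¬p1 both at w1.
All branches of the negation close; one closing branch shown above.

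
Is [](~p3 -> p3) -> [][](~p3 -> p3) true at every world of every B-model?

No, not valid

Tableau for the negation ~([](~p3 -> p3) -> [][](~p3 -> p3)):
1. ~([](~p3 -> p3) -> [][](~p3 -> p3)), u
2. [](~p3 -> p3), u
3. ~[][](~p3 -> p3), u
4. ~p3 -> p3, u
5. p3, u
6. ~[](~p3 -> p3), v
7. ~p3 -> p3, v
8. p3, v
9. ~(~p3 -> p3), w
10. ~p3, w
Accessibility: uRu, uRv, vRu, vRv, vRw, wRv, wRw
The negation has an open branch (countermodel exists).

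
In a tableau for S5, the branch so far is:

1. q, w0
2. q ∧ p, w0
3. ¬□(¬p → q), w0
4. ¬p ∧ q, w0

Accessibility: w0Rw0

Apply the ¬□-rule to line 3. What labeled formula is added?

a fresh world w1 with w0Rw1, and ¬(¬p → q) at w1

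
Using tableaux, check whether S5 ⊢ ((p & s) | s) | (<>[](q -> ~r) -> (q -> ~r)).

Valid

Tableau for the negation ~(((p & s) | s) | (<>[](q -> ~r) -> (q -> ~r))):
1. ~(((p & s) | s) | (<>[](q -> ~r) -> (q -> ~r))), u
2. ~((p & s) | s), u   [~|-rule on 1]
3. ~(<>[](q -> ~r) -> (q -> ~r)), u   [~|-rule on 1]
4. ~(p & s), u   [~|-rule on 2]
5. ~s, u   [~|-rule on 2]
6. <>[](q -> ~r), u   [~->-rule on 3]
7. ~(q -> ~r), u   [~->-rule on 3]
8. q, u   [~->-rule on 7]
9. r, u   [~->-rule on 7]
10. [](q -> ~r), v   [<>-rule on 6: fresh world v, uRv]
11. q -> ~r, u   [[]-rule on 10 via vRu]
12. q -> ~r, v   [[]-rule on 10 via vRv]
13. ~r, u   [->-rule on 11 (branches; this branch)]
Accessibility: uRu, uRv, vRu, vRv
Branch closes: r and ~r both at u.
All branches of the negation close; one closing branch shown above.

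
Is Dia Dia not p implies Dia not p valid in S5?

Valid in S5

Tableau for the negation not (Dia Dia not p implies Dia not p):
1. not (Dia Dia not p implies Dia not p), u
2. Dia Dia not p, u
3. not Dia not p, u
4. p, u
5. Dia not p, v
6. p, v
7. not p, w
8. p, w
Accessibility: uRu, uRv, uRw, vRu, vRv, vRw, wRu, wRv, wRw
Branch closes: p and not p both at w.
Every branch of the negation's tableau closes; the branch above is one of them.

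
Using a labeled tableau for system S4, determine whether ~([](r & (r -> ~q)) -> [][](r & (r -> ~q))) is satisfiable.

Unsatisfiable

1. ~([](r & (r -> ~q)) -> [][](r & (r -> ~q))), 0
2. [](r & (r -> ~q)), 0   [~->-rule on 1]
3. ~[][](r & (r -> ~q)), 0   [~->-rule on 1]
4. r & (r -> ~q), 0   [[]-rule on 2 via 0R0]
5. r, 0   [&-rule on 4]
6. r -> ~q, 0   [&-rule on 4]
7. ~q, 0   [->-rule on 6 (branches; this branch)]
8. ~[](r & (r -> ~q)), 1   [~[]-rule on 3: fresh world 1, 0R1]
9. r & (r -> ~q), 1   [[]-rule on 2 via 0R1]
10. r, 1   [&-rule on 9]
11. r -> ~q, 1   [&-rule on 9]
12. ~q, 1   [->-rule on 11 (branches; this branch)]
13. ~(r & (r -> ~q)), 2   [~[]-rule on 8: fresh world 2, 1R2]
14. r & (r -> ~q), 2   [[]-rule on 2 via 0R2]
15. r, 2   [&-rule on 14]
16. r -> ~q, 2   [&-rule on 14]
17. ~(r -> ~q), 2   [~&-rule on 13 (branches; this branch)]
18. q, 2   [~->-rule on 17]
19. ~q, 2   [->-rule on 16 (branches; this branch)]
Accessibility: 0R0, 0R1, 0R2, 1R1, 1R2, 2R2
Branch closes: q and ~q both at 2.
All branches of the tableau close; one closing branch shown above.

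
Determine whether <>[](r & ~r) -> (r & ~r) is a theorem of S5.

Tableau for the negation ~(<>[](r & ~r) -> (r & ~r)):
1. ~(<>[](r & ~r) -> (r & ~r)), w0
2. <>[](r & ~r), w0
3. ~(r & ~r), w0
4. r, w0
5. [](r & ~r), w1
6. r & ~r, w0
7. ~r, w0
Accessibility: w0Rw0, w0Rw1, w1Rw0, w1Rw1
Branch closes: r and ~r both at w0.
All branches of the negation close; one closing branch shown above.

Valid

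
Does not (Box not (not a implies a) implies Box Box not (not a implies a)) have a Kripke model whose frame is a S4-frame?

1. not (Box not (not a implies a) implies Box Box not (not a implies a)), u
2. Box not (not a implies a), u
3. not Box Box not (not a implies a), u
4. not (not a implies a), u
5. not a, u
6. not Box not (not a implies a), v
7. not (not a implies a), v
8. not a, v
9. not a implies a, w
10. not (not a implies a), w
11. not a, w
12. a, w
Accessibility: uRu, uRv, uRw, vRv, vRw, wRw
Branch closes: a and not a both at w.
All branches of the tableau close; one closing branch shown above.

Unsatisfiable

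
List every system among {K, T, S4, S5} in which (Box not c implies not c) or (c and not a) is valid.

T, S4, S5

K-tableau for the negation not ((Box not c implies not c) or (c and not a)):
1. not ((Box not c implies not c) or (c and not a)), u
2. not (Box not c implies not c), u
3. not (c and not a), u
4. Box not c, u
5. c, u
6. a, u
Complete open branch: countermodel on a K-frame, so not valid in K.
T-tableau for the negation not ((Box not c implies not c) or (c and not a)):
1. not ((Box not c implies not c) or (c and not a)), u
2. not (Box not c implies not c), u
3. not (c and not a), u
4. Box not c, u
5. c, u
6. not c, u
Accessibility: uRu
Branch closes: c and not c both at u.
Every branch closes (one shown): valid in T, hence also in S4, S5 (every theorem of T is a theorem of S4 and S5).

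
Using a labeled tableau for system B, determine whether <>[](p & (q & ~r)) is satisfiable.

1. <>[](p & (q & ~r)), u
2. [](p & (q & ~r)), v   [<>-rule on 1: fresh world v, uRv]
3. p & (q & ~r), u   [[]-rule on 2 via vRu]
4. p, u   [&-rule on 3]
5. q & ~r, u   [&-rule on 3]
6. q, u   [&-rule on 5]
7. ~r, u   [&-rule on 5]
8. p & (q & ~r), v   [[]-rule on 2 via vRv]
9. p, v   [&-rule on 8]
10. q & ~r, v   [&-rule on 8]
11. q, v   [&-rule on 10]
12. ~r, v   [&-rule on 10]
Accessibility: uRu, uRv, vRu, vRv

Satisfiable (open branch found)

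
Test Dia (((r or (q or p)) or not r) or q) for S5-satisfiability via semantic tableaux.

Satisfiable (open branch found)

1. Dia (((r or (q or p)) or not r) or q), w0
2. ((r or (q or p)) or not r) or q, w1   [Dia-rule on 1: fresh world w1, w0Rw1]
3. q, w1   [or-rule on 2 (branches; this branch)]
Accessibility: w0Rw0, w0Rw1, w1Rw0, w1Rw1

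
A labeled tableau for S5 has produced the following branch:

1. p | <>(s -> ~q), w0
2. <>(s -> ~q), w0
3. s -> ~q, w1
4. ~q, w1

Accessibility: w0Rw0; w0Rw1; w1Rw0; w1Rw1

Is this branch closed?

Open

No atom appears with both signs at the same world.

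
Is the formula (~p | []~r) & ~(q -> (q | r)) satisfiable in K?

No, unsatisfiable

1. (~p | []~r) & ~(q -> (q | r)), u
2. ~p | []~r, u
3. ~(q -> (q | r)), u
4. q, u
5. ~(q | r), u
6. ~q, u
7. ~r, u
Branch closes: q and ~q both at u.
All branches of the tableau close; one closing branch shown above.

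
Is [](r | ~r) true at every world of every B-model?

Tableau for the negation ~[](r | ~r):
1. ~[](r | ~r), u
2. ~(r | ~r), v
3. ~r, v
4. r, v
Accessibility: uRu, uRv, vRu, vRv
Branch closes: r and ~r both at v.
All branches of the negation close; one closing branch shown above.

Valid in B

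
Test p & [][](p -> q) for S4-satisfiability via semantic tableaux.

Satisfiable (open branch found)

1. p & [][](p -> q), 0
2. p, 0
3. [][](p -> q), 0
4. [](p -> q), 0
5. p -> q, 0
6. q, 0
Accessibility: 0R0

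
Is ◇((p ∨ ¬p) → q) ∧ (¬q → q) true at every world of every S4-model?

Not valid

Tableau for the negation ¬(◇((p ∨ ¬p) → q) ∧ (¬q → q)):
1. ¬(◇((p ∨ ¬p) → q) ∧ (¬q → q)), u
2. ¬(¬q → q), u
3. ¬q, u
Accessibility: uRu
The negation has an open branch (countermodel exists).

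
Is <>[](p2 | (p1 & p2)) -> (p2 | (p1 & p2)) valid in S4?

Tableau for the negation ~(<>[](p2 | (p1 & p2)) -> (p2 | (p1 & p2))):
1. ~(<>[](p2 | (p1 & p2)) -> (p2 | (p1 & p2))), u
2. <>[](p2 | (p1 & p2)), u
3. ~(p2 | (p1 & p2)), u
4. ~p2, u
5. ~(p1 & p2), u
6. [](p2 | (p1 & p2)), v
7. p2 | (p1 & p2), v
8. p1 & p2, v
9. p1, v
10. p2, v
Accessibility: uRu, uRv, vRv
The negation has an open branch (countermodel exists).

Invalid (countermodel exists)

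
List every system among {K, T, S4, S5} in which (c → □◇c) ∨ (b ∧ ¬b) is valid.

S4-tableau for the negation ¬((c → □◇c) ∨ (b ∧ ¬b)):
1. ¬((c → □◇c) ∨ (b ∧ ¬b)), w0
2. ¬(c → □◇c), w0   [¬∨-rule on 1]
3. ¬(b ∧ ¬b), w0   [¬∨-rule on 1]
4. c, w0   [¬→-rule on 2]
5. ¬□◇c, w0   [¬→-rule on 2]
6. b, w0   [¬∧-rule on 3 (branches; this branch)]
7. ¬◇c, w1   [¬□-rule on 5: fresh world w1, w0Rw1]
8. ¬c, w1   [¬◇-rule on 7 via w1Rw1]
Accessibility: w0Rw0, w0Rw1, w1Rw1
Complete open branch: countermodel on an S4-frame, so not valid in S4, nor in K, T (the same frame is also a K-frame and a T-frame).
S5-tableau for the negation ¬((c → □◇c) ∨ (b ∧ ¬b)):
1. ¬((c → □◇c) ∨ (b ∧ ¬b)), w0
2. ¬(c → □◇c), w0   [¬∨-rule on 1]
3. ¬(b ∧ ¬b), w0   [¬∨-rule on 1]
4. c, w0   [¬→-rule on 2]
5. ¬□◇c, w0   [¬→-rule on 2]
6. b, w0   [¬∧-rule on 3 (branches; this branch)]
7. ¬◇c, w1   [¬□-rule on 5: fresh world w1, w0Rw1]
8. ¬c, w0   [¬◇-rule on 7 via w1Rw0]
Accessibility: w0Rw0, w0Rw1, w1Rw0, w1Rw1
Branch closes: c and ¬c both at w0.
Every branch closes (one shown): valid in S5.

S5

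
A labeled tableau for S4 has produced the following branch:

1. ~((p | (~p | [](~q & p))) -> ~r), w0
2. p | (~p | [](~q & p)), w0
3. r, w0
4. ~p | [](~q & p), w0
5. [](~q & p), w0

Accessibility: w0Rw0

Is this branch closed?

No atom appears with both signs at the same world.

Open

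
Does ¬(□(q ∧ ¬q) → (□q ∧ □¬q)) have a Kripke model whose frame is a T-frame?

1. ¬(□(q ∧ ¬q) → (□q ∧ □¬q)), 0
2. □(q ∧ ¬q), 0
3. ¬(□q ∧ □¬q), 0
4. q ∧ ¬q, 0
5. q, 0
6. ¬q, 0
Accessibility: 0R0
Branch closes: q and ¬q both at 0.
All branches of the tableau close; one closing branch shown above.

Unsatisfiable (every branch closes)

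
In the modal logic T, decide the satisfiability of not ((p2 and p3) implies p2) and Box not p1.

Unsatisfiable

1. not ((p2 and p3) implies p2) and Box not p1, w0
2. not ((p2 and p3) implies p2), w0
3. Box not p1, w0
4. p2 and p3, w0
5. not p2, w0
6. p2, w0
7. p3, w0
Accessibility: w0Rw0
Branch closes: p2 and not p2 both at w0.
(One branch shown.) All branches close.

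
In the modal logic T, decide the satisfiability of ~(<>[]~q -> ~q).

1. ~(<>[]~q -> ~q), 0
2. <>[]~q, 0   [~->-rule on 1]
3. q, 0   [~->-rule on 1]
4. []~q, 1   [<>-rule on 2: fresh world 1, 0R1]
5. ~q, 1   [[]-rule on 4 via 1R1]
Accessibility: 0R0, 0R1, 1R1

Satisfiable (open branch found)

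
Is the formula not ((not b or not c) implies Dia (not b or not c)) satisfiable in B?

1. not ((not b or not c) implies Dia (not b or not c)), w0
2. not b or not c, w0   [neg-implies-rule on 1]
3. not Dia (not b or not c), w0   [neg-implies-rule on 1]
4. not (not b or not c), w0   [neg-Dia-rule on 3 via w0Rw0]
5. b, w0   [neg-or-rule on 4]
6. c, w0   [neg-or-rule on 4]
7. not c, w0   [or-rule on 2 (branches; this branch)]
Accessibility: w0Rw0
Branch closes: c and not c both at w0.
Every branch closes; the branch above is one of them.

No, unsatisfiable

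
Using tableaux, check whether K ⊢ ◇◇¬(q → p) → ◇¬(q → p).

Not valid

Tableau for the negation ¬(◇◇¬(q → p) → ◇¬(q → p)):
1. ¬(◇◇¬(q → p) → ◇¬(q → p)), w0
2. ◇◇¬(q → p), w0   [¬→-rule on 1]
3. ¬◇¬(q → p), w0   [¬→-rule on 1]
4. ◇¬(q → p), w1   [◇-rule on 2: fresh world w1, w0Rw1]
5. q → p, w1   [¬◇-rule on 3 via w0Rw1]
6. p, w1   [→-rule on 5 (branches; this branch)]
7. ¬(q → p), w2   [◇-rule on 4: fresh world w2, w1Rw2]
8. q, w2   [¬→-rule on 7]
9. ¬p, w2   [¬→-rule on 7]
Accessibility: w0Rw1, w1Rw2
The negation has an open branch (countermodel exists).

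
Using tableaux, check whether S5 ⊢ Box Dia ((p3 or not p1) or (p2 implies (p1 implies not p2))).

Tableau for the negation not Box Dia ((p3 or not p1) or (p2 implies (p1 implies not p2))):
1. not Box Dia ((p3 or not p1) or (p2 implies (p1 implies not p2))), u
2. not Dia ((p3 or not p1) or (p2 implies (p1 implies not p2))), v   [neg-Box-rule on 1: fresh world v, uRv]
3. not ((p3 or not p1) or (p2 implies (p1 implies not p2))), u   [neg-Dia-rule on 2 via vRu]
4. not (p3 or not p1), u   [neg-or-rule on 3]
5. not (p2 implies (p1 implies not p2)), u   [neg-or-rule on 3]
6. not p3, u   [neg-or-rule on 4]
7. p1, u   [neg-or-rule on 4]
8. p2, u   [neg-implies-rule on 5]
9. not (p1 implies not p2), u   [neg-implies-rule on 5]
10. not ((p3 or not p1) or (p2 implies (p1 implies not p2))), v   [neg-Dia-rule on 2 via vRv]
11. not (p3 or not p1), v   [neg-or-rule on 10]
12. not (p2 implies (p1 implies not p2)), v   [neg-or-rule on 10]
13. not p3, v   [neg-or-rule on 11]
14. p1, v   [neg-or-rule on 11]
15. p2, v   [neg-implies-rule on 12]
16. not (p1 implies not p2), v   [neg-implies-rule on 12]
Accessibility: uRu, uRv, vRu, vRv
The negation has an open branch (countermodel exists).

Invalid (countermodel exists)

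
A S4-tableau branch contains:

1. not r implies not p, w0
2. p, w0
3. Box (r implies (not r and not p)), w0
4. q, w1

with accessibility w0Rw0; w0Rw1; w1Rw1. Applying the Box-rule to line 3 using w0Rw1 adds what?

r implies (not r and not p), w1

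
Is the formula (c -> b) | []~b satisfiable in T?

1. (c -> b) | []~b, w0
2. []~b, w0
3. ~b, w0
Accessibility: w0Rw0

Satisfiable (open branch found)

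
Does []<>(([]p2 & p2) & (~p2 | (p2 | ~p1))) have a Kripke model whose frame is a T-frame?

Satisfiable (open branch found)

1. []<>(([]p2 & p2) & (~p2 | (p2 | ~p1))), u
2. <>(([]p2 & p2) & (~p2 | (p2 | ~p1))), u   [[]-rule on 1 via uRu]
3. ([]p2 & p2) & (~p2 | (p2 | ~p1)), v   [<>-rule on 2: fresh world v, uRv]
4. []p2 & p2, v   [&-rule on 3]
5. ~p2 | (p2 | ~p1), v   [&-rule on 3]
6. []p2, v   [&-rule on 4]
7. p2, v   [&-rule on 4]
8. <>(([]p2 & p2) & (~p2 | (p2 | ~p1))), v   [[]-rule on 1 via uRv]
9. p2 | ~p1, v   [|-rule on 5 (branches; this branch)]
10. ~p1, v   [|-rule on 9 (branches; this branch)]
11. ([]p2 & p2) & (~p2 | (p2 | ~p1)), w   [<>-rule on 8: fresh world w, vRw]
12. []p2 & p2, w   [&-rule on 11]
13. ~p2 | (p2 | ~p1), w   [&-rule on 11]
14. []p2, w   [&-rule on 12]
15. p2, w   [&-rule on 12]
16. p2 | ~p1, w   [|-rule on 13 (branches; this branch)]
17. ~p1, w   [|-rule on 16 (branches; this branch)]
Accessibility: uRu, uRv, vRv, vRw, wRw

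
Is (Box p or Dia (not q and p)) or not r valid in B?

Not valid

Tableau for the negation not ((Box p or Dia (not q and p)) or not r):
1. not ((Box p or Dia (not q and p)) or not r), w0
2. not (Box p or Dia (not q and p)), w0
3. r, w0
4. not Box p, w0
5. not Dia (not q and p), w0
6. not (not q and p), w0
7. not p, w0
8. not p, w1
9. not (not q and p), w1
Accessibility: w0Rw0, w0Rw1, w1Rw0, w1Rw1
The negation has an open branch (countermodel exists).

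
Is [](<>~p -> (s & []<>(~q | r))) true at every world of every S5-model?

Tableau for the negation ~[](<>~p -> (s & []<>(~q | r))):
1. ~[](<>~p -> (s & []<>(~q | r))), u
2. ~(<>~p -> (s & []<>(~q | r))), v   [~[]-rule on 1: fresh world v, uRv]
3. <>~p, v   [~->-rule on 2]
4. ~(s & []<>(~q | r)), v   [~->-rule on 2]
5. ~[]<>(~q | r), v   [~&-rule on 4 (branches; this branch)]
6. ~p, w   [<>-rule on 3: fresh world w, vRw]
7. ~<>(~q | r), x   [~[]-rule on 5: fresh world x, vRx]
8. ~(~q | r), u   [~<>-rule on 7 via xRu]
9. q, u   [~|-rule on 8]
10. ~r, u   [~|-rule on 8]
11. ~(~q | r), v   [~<>-rule on 7 via xRv]
12. q, v   [~|-rule on 11]
13. ~r, v   [~|-rule on 11]
14. ~(~q | r), w   [~<>-rule on 7 via xRw]
15. q, w   [~|-rule on 14]
16. ~r, w   [~|-rule on 14]
17. ~(~q | r), x   [~<>-rule on 7 via xRx]
18. q, x   [~|-rule on 17]
19. ~r, x   [~|-rule on 17]
Accessibility: uRu, uRv, uRw, uRx, vRu, vRv, vRw, vRx, wRu, wRv, wRw, wRx, xRu, xRv, xRw, xRx
The negation has an open branch (countermodel exists).

Invalid (countermodel exists)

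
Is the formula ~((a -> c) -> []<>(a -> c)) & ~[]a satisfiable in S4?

Yes, satisfiable

1. ~((a -> c) -> []<>(a -> c)) & ~[]a, 0
2. ~((a -> c) -> []<>(a -> c)), 0   [&-rule on 1]
3. ~[]a, 0   [&-rule on 1]
4. a -> c, 0   [~->-rule on 2]
5. ~[]<>(a -> c), 0   [~->-rule on 2]
6. c, 0   [->-rule on 4 (branches; this branch)]
7. ~a, 1   [~[]-rule on 3: fresh world 1, 0R1]
8. ~<>(a -> c), 2   [~[]-rule on 5: fresh world 2, 0R2]
9. ~(a -> c), 2   [~<>-rule on 8 via 2R2]
10. a, 2   [~->-rule on 9]
11. ~c, 2   [~->-rule on 9]
Accessibility: 0R0, 0R1, 0R2, 1R1, 2R2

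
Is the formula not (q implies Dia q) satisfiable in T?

1. not (q implies Dia q), w0
2. q, w0
3. not Dia q, w0
4. not q, w0
Accessibility: w0Rw0
Branch closes: q and not q both at w0.
(One branch shown.) All branches close.

Unsatisfiable (every branch closes)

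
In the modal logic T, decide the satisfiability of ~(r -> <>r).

Unsatisfiable (every branch closes)

1. ~(r -> <>r), 0
2. r, 0
3. ~<>r, 0
4. ~r, 0
Accessibility: 0R0
Branch closes: r and ~r both at 0.
Every branch closes; the branch above is one of them.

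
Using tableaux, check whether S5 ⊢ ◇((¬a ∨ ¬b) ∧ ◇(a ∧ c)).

Tableau for the negation ¬◇((¬a ∨ ¬b) ∧ ◇(a ∧ c)):
1. ¬◇((¬a ∨ ¬b) ∧ ◇(a ∧ c)), 0
2. ¬((¬a ∨ ¬b) ∧ ◇(a ∧ c)), 0
3. ¬◇(a ∧ c), 0
4. ¬(a ∧ c), 0
5. ¬c, 0
Accessibility: 0R0
The negation has an open branch (countermodel exists).

No, not valid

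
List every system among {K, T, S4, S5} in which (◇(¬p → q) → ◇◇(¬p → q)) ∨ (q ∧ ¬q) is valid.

T, S4, S5

T-tableau for the negation ¬((◇(¬p → q) → ◇◇(¬p → q)) ∨ (q ∧ ¬q)):
1. ¬((◇(¬p → q) → ◇◇(¬p → q)) ∨ (q ∧ ¬q)), w0
2. ¬(◇(¬p → q) → ◇◇(¬p → q)), w0
3. ¬(q ∧ ¬q), w0
4. ◇(¬p → q), w0
5. ¬◇◇(¬p → q), w0
6. ¬◇(¬p → q), w0
7. ¬(¬p → q), w0
8. ¬p, w0
9. ¬q, w0
10. ¬p → q, w1
11. ¬◇(¬p → q), w1
12. ¬(¬p → q), w1
13. ¬p, w1
14. ¬q, w1
15. q, w1
Accessibility: w0Rw0, w0Rw1, w1Rw1
Branch closes: q and ¬q both at w1.
Every branch closes (one shown): valid in T, hence also in S4, S5 (every theorem of T is a theorem of S4 and S5).
K-tableau for the negation ¬((◇(¬p → q) → ◇◇(¬p → q)) ∨ (q ∧ ¬q)):
1. ¬((◇(¬p → q) → ◇◇(¬p → q)) ∨ (q ∧ ¬q)), w0
2. ¬(◇(¬p → q) → ◇◇(¬p → q)), w0
3. ¬(q ∧ ¬q), w0
4. ◇(¬p → q), w0
5. ¬◇◇(¬p → q), w0
6. q, w0
7. ¬p → q, w1
8. ¬◇(¬p → q), w1
9. q, w1
Accessibility: w0Rw1
Complete open branch: countermodel on a K-frame, so not valid in K.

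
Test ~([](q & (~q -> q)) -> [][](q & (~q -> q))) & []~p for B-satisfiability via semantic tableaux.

Yes, satisfiable

1. ~([](q & (~q -> q)) -> [][](q & (~q -> q))) & []~p, w0
2. ~([](q & (~q -> q)) -> [][](q & (~q -> q))), w0
3. []~p, w0
4. [](q & (~q -> q)), w0
5. ~[][](q & (~q -> q)), w0
6. ~p, w0
7. q & (~q -> q), w0
8. q, w0
9. ~q -> q, w0
10. ~[](q & (~q -> q)), w1
11. ~p, w1
12. q & (~q -> q), w1
13. q, w1
14. ~q -> q, w1
15. ~(q & (~q -> q)), w2
16. ~(~q -> q), w2
17. ~q, w2
Accessibility: w0Rw0, w0Rw1, w1Rw0, w1Rw1, w1Rw2, w2Rw1, w2Rw2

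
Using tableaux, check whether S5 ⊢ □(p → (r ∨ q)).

Tableau for the negation ¬□(p → (r ∨ q)):
1. ¬□(p → (r ∨ q)), u
2. ¬(p → (r ∨ q)), v
3. p, v
4. ¬(r ∨ q), v
5. ¬r, v
6. ¬q, v
Accessibility: uRu, uRv, vRu, vRv
The negation has an open branch (countermodel exists).

No, not valid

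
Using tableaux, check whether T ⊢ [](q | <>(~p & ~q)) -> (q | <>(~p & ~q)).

Tableau for the negation ~([](q | <>(~p & ~q)) -> (q | <>(~p & ~q))):
1. ~([](q | <>(~p & ~q)) -> (q | <>(~p & ~q))), 0
2. [](q | <>(~p & ~q)), 0   [~->-rule on 1]
3. ~(q | <>(~p & ~q)), 0   [~->-rule on 1]
4. ~q, 0   [~|-rule on 3]
5. ~<>(~p & ~q), 0   [~|-rule on 3]
6. q | <>(~p & ~q), 0   [[]-rule on 2 via 0R0]
7. ~(~p & ~q), 0   [~<>-rule on 5 via 0R0]
8. <>(~p & ~q), 0   [|-rule on 6 (branches; this branch)]
9. p, 0   [~&-rule on 7 (branches; this branch)]
10. ~p & ~q, 1   [<>-rule on 8: fresh world 1, 0R1]
11. ~p, 1   [&-rule on 10]
12. ~q, 1   [&-rule on 10]
13. q | <>(~p & ~q), 1   [[]-rule on 2 via 0R1]
14. ~(~p & ~q), 1   [~<>-rule on 5 via 0R1]
15. <>(~p & ~q), 1   [|-rule on 13 (branches; this branch)]
16. q, 1   [~&-rule on 14 (branches; this branch)]
Accessibility: 0R0, 0R1, 1R1
Branch closes: q and ~q both at 1.
Every branch of the negation's tableau closes; the branch above is one of them.

Valid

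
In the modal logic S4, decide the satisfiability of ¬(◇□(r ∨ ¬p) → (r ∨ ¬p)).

1. ¬(◇□(r ∨ ¬p) → (r ∨ ¬p)), w0
2. ◇□(r ∨ ¬p), w0
3. ¬(r ∨ ¬p), w0
4. ¬r, w0
5. p, w0
6. □(r ∨ ¬p), w1
7. r ∨ ¬p, w1
8. ¬p, w1
Accessibility: w0Rw0, w0Rw1, w1Rw1

Yes, satisfiable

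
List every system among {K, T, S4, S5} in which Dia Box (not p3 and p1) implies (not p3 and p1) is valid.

S4-tableau for the negation not (Dia Box (not p3 and p1) implies (not p3 and p1)):
1. not (Dia Box (not p3 and p1) implies (not p3 and p1)), u
2. Dia Box (not p3 and p1), u
3. not (not p3 and p1), u
4. not p1, u
5. Box (not p3 and p1), v
6. not p3 and p1, v
7. not p3, v
8. p1, v
Accessibility: uRu, uRv, vRv
Complete open branch: countermodel on an S4-frame, so not valid in S4, nor in K, T (the same frame is also a K-frame and a T-frame).
S5-tableau for the negation not (Dia Box (not p3 and p1) implies (not p3 and p1)):
1. not (Dia Box (not p3 and p1) implies (not p3 and p1)), u
2. Dia Box (not p3 and p1), u
3. not (not p3 and p1), u
4. not p1, u
5. Box (not p3 and p1), v
6. not p3 and p1, u
7. not p3, u
8. p1, u
Accessibility: uRu, uRv, vRu, vRv
Branch closes: p1 and not p1 both at u.
Every branch closes (one shown): valid in S5.

S5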